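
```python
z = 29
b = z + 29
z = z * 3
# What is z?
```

Trace (tracking z):
z = 29  # -> z = 29
b = z + 29  # -> b = 58
z = z * 3  # -> z = 87

Answer: 87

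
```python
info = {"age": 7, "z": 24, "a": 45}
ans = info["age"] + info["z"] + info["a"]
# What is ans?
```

Answer: 76

Derivation:
Trace (tracking ans):
info = {'age': 7, 'z': 24, 'a': 45}  # -> info = {'age': 7, 'z': 24, 'a': 45}
ans = info['age'] + info['z'] + info['a']  # -> ans = 76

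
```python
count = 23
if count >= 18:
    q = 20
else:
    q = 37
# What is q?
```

Trace (tracking q):
count = 23  # -> count = 23
if count >= 18:  # condition is True
    q = 20  # -> q = 20

Answer: 20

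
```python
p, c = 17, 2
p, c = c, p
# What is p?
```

Answer: 2

Derivation:
Trace (tracking p):
p, c = (17, 2)  # -> p = 17, c = 2
p, c = (c, p)  # -> p = 2, c = 17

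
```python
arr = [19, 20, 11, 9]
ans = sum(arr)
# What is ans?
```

Trace (tracking ans):
arr = [19, 20, 11, 9]  # -> arr = [19, 20, 11, 9]
ans = sum(arr)  # -> ans = 59

Answer: 59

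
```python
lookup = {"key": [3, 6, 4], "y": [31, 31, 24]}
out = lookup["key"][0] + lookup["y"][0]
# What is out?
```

Answer: 34

Derivation:
Trace (tracking out):
lookup = {'key': [3, 6, 4], 'y': [31, 31, 24]}  # -> lookup = {'key': [3, 6, 4], 'y': [31, 31, 24]}
out = lookup['key'][0] + lookup['y'][0]  # -> out = 34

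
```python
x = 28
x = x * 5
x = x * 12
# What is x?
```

Trace (tracking x):
x = 28  # -> x = 28
x = x * 5  # -> x = 140
x = x * 12  # -> x = 1680

Answer: 1680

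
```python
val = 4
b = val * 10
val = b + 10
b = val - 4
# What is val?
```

Answer: 50

Derivation:
Trace (tracking val):
val = 4  # -> val = 4
b = val * 10  # -> b = 40
val = b + 10  # -> val = 50
b = val - 4  # -> b = 46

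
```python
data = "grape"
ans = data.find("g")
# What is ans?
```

Trace (tracking ans):
data = 'grape'  # -> data = 'grape'
ans = data.find('g')  # -> ans = 0

Answer: 0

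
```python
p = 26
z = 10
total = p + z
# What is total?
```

Trace (tracking total):
p = 26  # -> p = 26
z = 10  # -> z = 10
total = p + z  # -> total = 36

Answer: 36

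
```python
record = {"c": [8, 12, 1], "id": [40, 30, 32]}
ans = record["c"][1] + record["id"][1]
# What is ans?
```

Trace (tracking ans):
record = {'c': [8, 12, 1], 'id': [40, 30, 32]}  # -> record = {'c': [8, 12, 1], 'id': [40, 30, 32]}
ans = record['c'][1] + record['id'][1]  # -> ans = 42

Answer: 42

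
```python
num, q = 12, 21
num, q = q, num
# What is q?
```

Trace (tracking q):
num, q = (12, 21)  # -> num = 12, q = 21
num, q = (q, num)  # -> num = 21, q = 12

Answer: 12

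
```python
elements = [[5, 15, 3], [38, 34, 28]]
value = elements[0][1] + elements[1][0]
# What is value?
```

Trace (tracking value):
elements = [[5, 15, 3], [38, 34, 28]]  # -> elements = [[5, 15, 3], [38, 34, 28]]
value = elements[0][1] + elements[1][0]  # -> value = 53

Answer: 53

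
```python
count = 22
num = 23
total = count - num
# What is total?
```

Answer: -1

Derivation:
Trace (tracking total):
count = 22  # -> count = 22
num = 23  # -> num = 23
total = count - num  # -> total = -1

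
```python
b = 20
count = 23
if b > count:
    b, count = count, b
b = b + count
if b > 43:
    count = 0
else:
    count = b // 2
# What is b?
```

Answer: 43

Derivation:
Trace (tracking b):
b = 20  # -> b = 20
count = 23  # -> count = 23
if b > count:  # condition is False
b = b + count  # -> b = 43
if b > 43:  # condition is False
else:
    count = b // 2  # -> count = 21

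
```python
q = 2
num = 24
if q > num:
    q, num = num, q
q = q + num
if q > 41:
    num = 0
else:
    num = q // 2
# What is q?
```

Trace (tracking q):
q = 2  # -> q = 2
num = 24  # -> num = 24
if q > num:  # condition is False
q = q + num  # -> q = 26
if q > 41:  # condition is False
else:
    num = q // 2  # -> num = 13

Answer: 26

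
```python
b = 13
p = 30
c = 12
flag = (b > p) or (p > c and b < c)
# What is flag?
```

Answer: False

Derivation:
Trace (tracking flag):
b = 13  # -> b = 13
p = 30  # -> p = 30
c = 12  # -> c = 12
flag = b > p or (p > c and b < c)  # -> flag = False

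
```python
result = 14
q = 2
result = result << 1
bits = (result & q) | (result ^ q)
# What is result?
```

Answer: 28

Derivation:
Trace (tracking result):
result = 14  # -> result = 14
q = 2  # -> q = 2
result = result << 1  # -> result = 28
bits = result & q | result ^ q  # -> bits = 30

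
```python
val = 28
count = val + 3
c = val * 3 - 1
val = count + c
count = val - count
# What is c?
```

Answer: 83

Derivation:
Trace (tracking c):
val = 28  # -> val = 28
count = val + 3  # -> count = 31
c = val * 3 - 1  # -> c = 83
val = count + c  # -> val = 114
count = val - count  # -> count = 83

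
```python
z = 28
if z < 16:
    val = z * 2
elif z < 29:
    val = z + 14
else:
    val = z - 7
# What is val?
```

Trace (tracking val):
z = 28  # -> z = 28
if z < 16:  # condition is False
elif z < 29:  # condition is True
    val = z + 14  # -> val = 42

Answer: 42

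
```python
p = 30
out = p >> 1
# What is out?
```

Answer: 15

Derivation:
Trace (tracking out):
p = 30  # -> p = 30
out = p >> 1  # -> out = 15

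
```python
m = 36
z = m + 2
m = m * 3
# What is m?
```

Trace (tracking m):
m = 36  # -> m = 36
z = m + 2  # -> z = 38
m = m * 3  # -> m = 108

Answer: 108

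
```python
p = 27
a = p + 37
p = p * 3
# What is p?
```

Answer: 81

Derivation:
Trace (tracking p):
p = 27  # -> p = 27
a = p + 37  # -> a = 64
p = p * 3  # -> p = 81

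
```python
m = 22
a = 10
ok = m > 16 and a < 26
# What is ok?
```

Answer: True

Derivation:
Trace (tracking ok):
m = 22  # -> m = 22
a = 10  # -> a = 10
ok = m > 16 and a < 26  # -> ok = True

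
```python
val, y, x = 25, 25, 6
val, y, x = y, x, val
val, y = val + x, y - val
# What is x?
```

Trace (tracking x):
val, y, x = (25, 25, 6)  # -> val = 25, y = 25, x = 6
val, y, x = (y, x, val)  # -> val = 25, y = 6, x = 25
val, y = (val + x, y - val)  # -> val = 50, y = -19

Answer: 25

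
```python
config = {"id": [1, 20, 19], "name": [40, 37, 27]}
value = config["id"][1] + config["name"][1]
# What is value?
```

Trace (tracking value):
config = {'id': [1, 20, 19], 'name': [40, 37, 27]}  # -> config = {'id': [1, 20, 19], 'name': [40, 37, 27]}
value = config['id'][1] + config['name'][1]  # -> value = 57

Answer: 57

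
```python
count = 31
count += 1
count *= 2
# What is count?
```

Trace (tracking count):
count = 31  # -> count = 31
count += 1  # -> count = 32
count *= 2  # -> count = 64

Answer: 64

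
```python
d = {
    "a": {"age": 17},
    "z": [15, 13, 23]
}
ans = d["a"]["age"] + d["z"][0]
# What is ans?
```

Answer: 32

Derivation:
Trace (tracking ans):
d = {'a': {'age': 17}, 'z': [15, 13, 23]}  # -> d = {'a': {'age': 17}, 'z': [15, 13, 23]}
ans = d['a']['age'] + d['z'][0]  # -> ans = 32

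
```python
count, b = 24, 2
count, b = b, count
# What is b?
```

Answer: 24

Derivation:
Trace (tracking b):
count, b = (24, 2)  # -> count = 24, b = 2
count, b = (b, count)  # -> count = 2, b = 24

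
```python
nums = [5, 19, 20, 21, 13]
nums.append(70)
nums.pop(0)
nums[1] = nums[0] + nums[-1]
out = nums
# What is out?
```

Trace (tracking out):
nums = [5, 19, 20, 21, 13]  # -> nums = [5, 19, 20, 21, 13]
nums.append(70)  # -> nums = [5, 19, 20, 21, 13, 70]
nums.pop(0)  # -> nums = [19, 20, 21, 13, 70]
nums[1] = nums[0] + nums[-1]  # -> nums = [19, 89, 21, 13, 70]
out = nums  # -> out = [19, 89, 21, 13, 70]

Answer: [19, 89, 21, 13, 70]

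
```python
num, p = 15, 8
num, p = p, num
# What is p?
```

Answer: 15

Derivation:
Trace (tracking p):
num, p = (15, 8)  # -> num = 15, p = 8
num, p = (p, num)  # -> num = 8, p = 15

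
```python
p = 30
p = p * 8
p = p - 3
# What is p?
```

Trace (tracking p):
p = 30  # -> p = 30
p = p * 8  # -> p = 240
p = p - 3  # -> p = 237

Answer: 237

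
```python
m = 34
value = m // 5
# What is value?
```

Answer: 6

Derivation:
Trace (tracking value):
m = 34  # -> m = 34
value = m // 5  # -> value = 6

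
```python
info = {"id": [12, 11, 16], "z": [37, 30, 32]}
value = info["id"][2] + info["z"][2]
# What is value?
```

Trace (tracking value):
info = {'id': [12, 11, 16], 'z': [37, 30, 32]}  # -> info = {'id': [12, 11, 16], 'z': [37, 30, 32]}
value = info['id'][2] + info['z'][2]  # -> value = 48

Answer: 48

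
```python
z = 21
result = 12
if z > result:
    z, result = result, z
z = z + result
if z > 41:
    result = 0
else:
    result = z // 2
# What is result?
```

Trace (tracking result):
z = 21  # -> z = 21
result = 12  # -> result = 12
if z > result:  # condition is True
    z, result = (result, z)  # -> z = 12, result = 21
z = z + result  # -> z = 33
if z > 41:  # condition is False
else:
    result = z // 2  # -> result = 16

Answer: 16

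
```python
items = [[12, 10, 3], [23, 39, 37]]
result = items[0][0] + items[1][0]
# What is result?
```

Trace (tracking result):
items = [[12, 10, 3], [23, 39, 37]]  # -> items = [[12, 10, 3], [23, 39, 37]]
result = items[0][0] + items[1][0]  # -> result = 35

Answer: 35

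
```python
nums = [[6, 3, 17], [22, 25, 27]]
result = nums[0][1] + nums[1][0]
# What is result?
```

Answer: 25

Derivation:
Trace (tracking result):
nums = [[6, 3, 17], [22, 25, 27]]  # -> nums = [[6, 3, 17], [22, 25, 27]]
result = nums[0][1] + nums[1][0]  # -> result = 25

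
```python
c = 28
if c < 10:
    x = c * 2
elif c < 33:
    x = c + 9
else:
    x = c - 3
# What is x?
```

Trace (tracking x):
c = 28  # -> c = 28
if c < 10:  # condition is False
elif c < 33:  # condition is True
    x = c + 9  # -> x = 37

Answer: 37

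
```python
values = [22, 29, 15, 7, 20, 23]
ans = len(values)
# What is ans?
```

Trace (tracking ans):
values = [22, 29, 15, 7, 20, 23]  # -> values = [22, 29, 15, 7, 20, 23]
ans = len(values)  # -> ans = 6

Answer: 6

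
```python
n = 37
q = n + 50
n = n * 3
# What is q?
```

Trace (tracking q):
n = 37  # -> n = 37
q = n + 50  # -> q = 87
n = n * 3  # -> n = 111

Answer: 87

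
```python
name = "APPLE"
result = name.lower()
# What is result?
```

Trace (tracking result):
name = 'APPLE'  # -> name = 'APPLE'
result = name.lower()  # -> result = 'apple'

Answer: 'apple'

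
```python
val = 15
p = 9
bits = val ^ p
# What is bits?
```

Trace (tracking bits):
val = 15  # -> val = 15
p = 9  # -> p = 9
bits = val ^ p  # -> bits = 6

Answer: 6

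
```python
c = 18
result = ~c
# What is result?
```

Trace (tracking result):
c = 18  # -> c = 18
result = ~c  # -> result = -19

Answer: -19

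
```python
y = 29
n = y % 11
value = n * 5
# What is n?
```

Answer: 7

Derivation:
Trace (tracking n):
y = 29  # -> y = 29
n = y % 11  # -> n = 7
value = n * 5  # -> value = 35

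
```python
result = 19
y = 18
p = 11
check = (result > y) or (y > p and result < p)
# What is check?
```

Answer: True

Derivation:
Trace (tracking check):
result = 19  # -> result = 19
y = 18  # -> y = 18
p = 11  # -> p = 11
check = result > y or (y > p and result < p)  # -> check = True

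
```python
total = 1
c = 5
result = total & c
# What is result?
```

Trace (tracking result):
total = 1  # -> total = 1
c = 5  # -> c = 5
result = total & c  # -> result = 1

Answer: 1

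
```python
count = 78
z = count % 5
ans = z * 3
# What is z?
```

Trace (tracking z):
count = 78  # -> count = 78
z = count % 5  # -> z = 3
ans = z * 3  # -> ans = 9

Answer: 3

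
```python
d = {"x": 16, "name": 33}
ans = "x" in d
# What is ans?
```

Answer: True

Derivation:
Trace (tracking ans):
d = {'x': 16, 'name': 33}  # -> d = {'x': 16, 'name': 33}
ans = 'x' in d  # -> ans = True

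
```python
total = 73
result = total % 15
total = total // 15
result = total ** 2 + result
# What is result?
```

Trace (tracking result):
total = 73  # -> total = 73
result = total % 15  # -> result = 13
total = total // 15  # -> total = 4
result = total ** 2 + result  # -> result = 29

Answer: 29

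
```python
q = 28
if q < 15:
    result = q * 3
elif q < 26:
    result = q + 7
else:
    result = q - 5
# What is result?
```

Answer: 23

Derivation:
Trace (tracking result):
q = 28  # -> q = 28
if q < 15:  # condition is False
elif q < 26:  # condition is False
else:
    result = q - 5  # -> result = 23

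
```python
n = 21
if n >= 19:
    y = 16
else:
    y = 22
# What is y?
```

Answer: 16

Derivation:
Trace (tracking y):
n = 21  # -> n = 21
if n >= 19:  # condition is True
    y = 16  # -> y = 16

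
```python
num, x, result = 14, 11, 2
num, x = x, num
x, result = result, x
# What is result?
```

Trace (tracking result):
num, x, result = (14, 11, 2)  # -> num = 14, x = 11, result = 2
num, x = (x, num)  # -> num = 11, x = 14
x, result = (result, x)  # -> x = 2, result = 14

Answer: 14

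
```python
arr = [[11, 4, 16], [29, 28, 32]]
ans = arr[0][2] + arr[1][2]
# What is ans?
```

Answer: 48

Derivation:
Trace (tracking ans):
arr = [[11, 4, 16], [29, 28, 32]]  # -> arr = [[11, 4, 16], [29, 28, 32]]
ans = arr[0][2] + arr[1][2]  # -> ans = 48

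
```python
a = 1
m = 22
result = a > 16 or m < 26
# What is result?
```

Answer: True

Derivation:
Trace (tracking result):
a = 1  # -> a = 1
m = 22  # -> m = 22
result = a > 16 or m < 26  # -> result = True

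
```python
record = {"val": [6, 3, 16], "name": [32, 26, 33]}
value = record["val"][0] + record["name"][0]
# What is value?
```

Answer: 38

Derivation:
Trace (tracking value):
record = {'val': [6, 3, 16], 'name': [32, 26, 33]}  # -> record = {'val': [6, 3, 16], 'name': [32, 26, 33]}
value = record['val'][0] + record['name'][0]  # -> value = 38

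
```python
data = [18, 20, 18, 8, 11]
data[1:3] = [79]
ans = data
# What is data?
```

Trace (tracking data):
data = [18, 20, 18, 8, 11]  # -> data = [18, 20, 18, 8, 11]
data[1:3] = [79]  # -> data = [18, 79, 8, 11]
ans = data  # -> ans = [18, 79, 8, 11]

Answer: [18, 79, 8, 11]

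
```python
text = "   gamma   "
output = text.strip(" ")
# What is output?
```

Trace (tracking output):
text = '   gamma   '  # -> text = '   gamma   '
output = text.strip(' ')  # -> output = 'gamma'

Answer: 'gamma'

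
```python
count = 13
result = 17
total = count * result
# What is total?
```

Trace (tracking total):
count = 13  # -> count = 13
result = 17  # -> result = 17
total = count * result  # -> total = 221

Answer: 221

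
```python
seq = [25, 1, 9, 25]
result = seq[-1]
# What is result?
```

Trace (tracking result):
seq = [25, 1, 9, 25]  # -> seq = [25, 1, 9, 25]
result = seq[-1]  # -> result = 25

Answer: 25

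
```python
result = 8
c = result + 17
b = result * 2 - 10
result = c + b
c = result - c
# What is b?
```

Trace (tracking b):
result = 8  # -> result = 8
c = result + 17  # -> c = 25
b = result * 2 - 10  # -> b = 6
result = c + b  # -> result = 31
c = result - c  # -> c = 6

Answer: 6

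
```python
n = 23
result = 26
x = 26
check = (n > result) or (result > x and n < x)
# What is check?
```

Answer: False

Derivation:
Trace (tracking check):
n = 23  # -> n = 23
result = 26  # -> result = 26
x = 26  # -> x = 26
check = n > result or (result > x and n < x)  # -> check = False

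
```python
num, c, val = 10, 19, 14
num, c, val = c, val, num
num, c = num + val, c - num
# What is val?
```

Answer: 10

Derivation:
Trace (tracking val):
num, c, val = (10, 19, 14)  # -> num = 10, c = 19, val = 14
num, c, val = (c, val, num)  # -> num = 19, c = 14, val = 10
num, c = (num + val, c - num)  # -> num = 29, c = -5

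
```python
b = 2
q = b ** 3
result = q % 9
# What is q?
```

Answer: 8

Derivation:
Trace (tracking q):
b = 2  # -> b = 2
q = b ** 3  # -> q = 8
result = q % 9  # -> result = 8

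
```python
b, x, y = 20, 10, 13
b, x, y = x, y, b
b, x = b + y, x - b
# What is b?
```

Trace (tracking b):
b, x, y = (20, 10, 13)  # -> b = 20, x = 10, y = 13
b, x, y = (x, y, b)  # -> b = 10, x = 13, y = 20
b, x = (b + y, x - b)  # -> b = 30, x = 3

Answer: 30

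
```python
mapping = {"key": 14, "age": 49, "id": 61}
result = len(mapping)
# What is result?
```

Trace (tracking result):
mapping = {'key': 14, 'age': 49, 'id': 61}  # -> mapping = {'key': 14, 'age': 49, 'id': 61}
result = len(mapping)  # -> result = 3

Answer: 3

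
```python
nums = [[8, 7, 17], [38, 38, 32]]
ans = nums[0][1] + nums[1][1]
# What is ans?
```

Answer: 45

Derivation:
Trace (tracking ans):
nums = [[8, 7, 17], [38, 38, 32]]  # -> nums = [[8, 7, 17], [38, 38, 32]]
ans = nums[0][1] + nums[1][1]  # -> ans = 45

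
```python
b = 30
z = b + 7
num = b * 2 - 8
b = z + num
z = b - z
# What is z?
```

Answer: 52

Derivation:
Trace (tracking z):
b = 30  # -> b = 30
z = b + 7  # -> z = 37
num = b * 2 - 8  # -> num = 52
b = z + num  # -> b = 89
z = b - z  # -> z = 52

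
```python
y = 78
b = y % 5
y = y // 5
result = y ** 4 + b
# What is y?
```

Trace (tracking y):
y = 78  # -> y = 78
b = y % 5  # -> b = 3
y = y // 5  # -> y = 15
result = y ** 4 + b  # -> result = 50628

Answer: 15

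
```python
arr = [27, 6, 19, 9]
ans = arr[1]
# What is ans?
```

Trace (tracking ans):
arr = [27, 6, 19, 9]  # -> arr = [27, 6, 19, 9]
ans = arr[1]  # -> ans = 6

Answer: 6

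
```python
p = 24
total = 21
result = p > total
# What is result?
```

Answer: True

Derivation:
Trace (tracking result):
p = 24  # -> p = 24
total = 21  # -> total = 21
result = p > total  # -> result = True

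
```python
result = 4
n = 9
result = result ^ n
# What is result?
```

Trace (tracking result):
result = 4  # -> result = 4
n = 9  # -> n = 9
result = result ^ n  # -> result = 13

Answer: 13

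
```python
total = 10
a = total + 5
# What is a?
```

Answer: 15

Derivation:
Trace (tracking a):
total = 10  # -> total = 10
a = total + 5  # -> a = 15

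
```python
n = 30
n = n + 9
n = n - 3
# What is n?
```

Trace (tracking n):
n = 30  # -> n = 30
n = n + 9  # -> n = 39
n = n - 3  # -> n = 36

Answer: 36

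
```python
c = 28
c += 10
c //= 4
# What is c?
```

Answer: 9

Derivation:
Trace (tracking c):
c = 28  # -> c = 28
c += 10  # -> c = 38
c //= 4  # -> c = 9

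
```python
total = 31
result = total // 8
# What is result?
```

Trace (tracking result):
total = 31  # -> total = 31
result = total // 8  # -> result = 3

Answer: 3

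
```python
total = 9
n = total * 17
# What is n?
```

Trace (tracking n):
total = 9  # -> total = 9
n = total * 17  # -> n = 153

Answer: 153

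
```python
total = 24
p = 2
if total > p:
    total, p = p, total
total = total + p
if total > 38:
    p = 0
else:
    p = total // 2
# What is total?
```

Trace (tracking total):
total = 24  # -> total = 24
p = 2  # -> p = 2
if total > p:  # condition is True
    total, p = (p, total)  # -> total = 2, p = 24
total = total + p  # -> total = 26
if total > 38:  # condition is False
else:
    p = total // 2  # -> p = 13

Answer: 26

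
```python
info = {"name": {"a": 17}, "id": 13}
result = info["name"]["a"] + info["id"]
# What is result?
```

Trace (tracking result):
info = {'name': {'a': 17}, 'id': 13}  # -> info = {'name': {'a': 17}, 'id': 13}
result = info['name']['a'] + info['id']  # -> result = 30

Answer: 30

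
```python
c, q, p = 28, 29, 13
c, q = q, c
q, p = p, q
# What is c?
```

Trace (tracking c):
c, q, p = (28, 29, 13)  # -> c = 28, q = 29, p = 13
c, q = (q, c)  # -> c = 29, q = 28
q, p = (p, q)  # -> q = 13, p = 28

Answer: 29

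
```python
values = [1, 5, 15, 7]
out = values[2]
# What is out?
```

Answer: 15

Derivation:
Trace (tracking out):
values = [1, 5, 15, 7]  # -> values = [1, 5, 15, 7]
out = values[2]  # -> out = 15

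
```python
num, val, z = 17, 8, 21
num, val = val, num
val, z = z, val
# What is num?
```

Trace (tracking num):
num, val, z = (17, 8, 21)  # -> num = 17, val = 8, z = 21
num, val = (val, num)  # -> num = 8, val = 17
val, z = (z, val)  # -> val = 21, z = 17

Answer: 8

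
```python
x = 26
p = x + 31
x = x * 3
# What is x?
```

Trace (tracking x):
x = 26  # -> x = 26
p = x + 31  # -> p = 57
x = x * 3  # -> x = 78

Answer: 78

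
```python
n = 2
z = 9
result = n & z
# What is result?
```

Answer: 0

Derivation:
Trace (tracking result):
n = 2  # -> n = 2
z = 9  # -> z = 9
result = n & z  # -> result = 0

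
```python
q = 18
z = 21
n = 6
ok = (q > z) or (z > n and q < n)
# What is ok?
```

Trace (tracking ok):
q = 18  # -> q = 18
z = 21  # -> z = 21
n = 6  # -> n = 6
ok = q > z or (z > n and q < n)  # -> ok = False

Answer: False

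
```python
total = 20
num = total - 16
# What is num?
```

Answer: 4

Derivation:
Trace (tracking num):
total = 20  # -> total = 20
num = total - 16  # -> num = 4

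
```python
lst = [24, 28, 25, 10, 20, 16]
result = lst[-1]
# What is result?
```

Trace (tracking result):
lst = [24, 28, 25, 10, 20, 16]  # -> lst = [24, 28, 25, 10, 20, 16]
result = lst[-1]  # -> result = 16

Answer: 16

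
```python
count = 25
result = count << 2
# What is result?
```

Answer: 100

Derivation:
Trace (tracking result):
count = 25  # -> count = 25
result = count << 2  # -> result = 100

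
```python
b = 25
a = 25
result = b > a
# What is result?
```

Answer: False

Derivation:
Trace (tracking result):
b = 25  # -> b = 25
a = 25  # -> a = 25
result = b > a  # -> result = False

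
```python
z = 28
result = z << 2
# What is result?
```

Answer: 112

Derivation:
Trace (tracking result):
z = 28  # -> z = 28
result = z << 2  # -> result = 112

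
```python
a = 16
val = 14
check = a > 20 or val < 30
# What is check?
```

Trace (tracking check):
a = 16  # -> a = 16
val = 14  # -> val = 14
check = a > 20 or val < 30  # -> check = True

Answer: True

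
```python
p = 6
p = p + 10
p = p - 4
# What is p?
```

Trace (tracking p):
p = 6  # -> p = 6
p = p + 10  # -> p = 16
p = p - 4  # -> p = 12

Answer: 12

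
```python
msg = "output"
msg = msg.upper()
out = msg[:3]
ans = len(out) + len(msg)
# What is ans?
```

Trace (tracking ans):
msg = 'output'  # -> msg = 'output'
msg = msg.upper()  # -> msg = 'OUTPUT'
out = msg[:3]  # -> out = 'OUT'
ans = len(out) + len(msg)  # -> ans = 9

Answer: 9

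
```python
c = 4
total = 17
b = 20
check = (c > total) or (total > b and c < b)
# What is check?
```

Answer: False

Derivation:
Trace (tracking check):
c = 4  # -> c = 4
total = 17  # -> total = 17
b = 20  # -> b = 20
check = c > total or (total > b and c < b)  # -> check = False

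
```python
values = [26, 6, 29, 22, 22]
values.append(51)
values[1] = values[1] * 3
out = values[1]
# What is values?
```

Trace (tracking values):
values = [26, 6, 29, 22, 22]  # -> values = [26, 6, 29, 22, 22]
values.append(51)  # -> values = [26, 6, 29, 22, 22, 51]
values[1] = values[1] * 3  # -> values = [26, 18, 29, 22, 22, 51]
out = values[1]  # -> out = 18

Answer: [26, 18, 29, 22, 22, 51]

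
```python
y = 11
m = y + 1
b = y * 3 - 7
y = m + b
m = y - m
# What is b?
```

Trace (tracking b):
y = 11  # -> y = 11
m = y + 1  # -> m = 12
b = y * 3 - 7  # -> b = 26
y = m + b  # -> y = 38
m = y - m  # -> m = 26

Answer: 26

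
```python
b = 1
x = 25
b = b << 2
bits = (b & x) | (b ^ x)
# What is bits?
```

Answer: 29

Derivation:
Trace (tracking bits):
b = 1  # -> b = 1
x = 25  # -> x = 25
b = b << 2  # -> b = 4
bits = b & x | b ^ x  # -> bits = 29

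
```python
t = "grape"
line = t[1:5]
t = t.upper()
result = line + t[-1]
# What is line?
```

Trace (tracking line):
t = 'grape'  # -> t = 'grape'
line = t[1:5]  # -> line = 'rape'
t = t.upper()  # -> t = 'GRAPE'
result = line + t[-1]  # -> result = 'rapeE'

Answer: 'rape'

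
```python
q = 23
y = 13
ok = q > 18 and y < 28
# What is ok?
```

Trace (tracking ok):
q = 23  # -> q = 23
y = 13  # -> y = 13
ok = q > 18 and y < 28  # -> ok = True

Answer: True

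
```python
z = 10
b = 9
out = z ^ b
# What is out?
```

Trace (tracking out):
z = 10  # -> z = 10
b = 9  # -> b = 9
out = z ^ b  # -> out = 3

Answer: 3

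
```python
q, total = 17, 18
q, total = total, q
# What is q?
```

Trace (tracking q):
q, total = (17, 18)  # -> q = 17, total = 18
q, total = (total, q)  # -> q = 18, total = 17

Answer: 18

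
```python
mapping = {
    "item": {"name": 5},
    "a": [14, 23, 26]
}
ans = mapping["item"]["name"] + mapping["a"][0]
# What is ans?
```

Trace (tracking ans):
mapping = {'item': {'name': 5}, 'a': [14, 23, 26]}  # -> mapping = {'item': {'name': 5}, 'a': [14, 23, 26]}
ans = mapping['item']['name'] + mapping['a'][0]  # -> ans = 19

Answer: 19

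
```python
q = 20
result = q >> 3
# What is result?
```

Answer: 2

Derivation:
Trace (tracking result):
q = 20  # -> q = 20
result = q >> 3  # -> result = 2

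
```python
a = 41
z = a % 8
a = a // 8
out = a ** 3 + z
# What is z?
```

Answer: 1

Derivation:
Trace (tracking z):
a = 41  # -> a = 41
z = a % 8  # -> z = 1
a = a // 8  # -> a = 5
out = a ** 3 + z  # -> out = 126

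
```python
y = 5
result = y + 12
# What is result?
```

Answer: 17

Derivation:
Trace (tracking result):
y = 5  # -> y = 5
result = y + 12  # -> result = 17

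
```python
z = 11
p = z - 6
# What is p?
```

Answer: 5

Derivation:
Trace (tracking p):
z = 11  # -> z = 11
p = z - 6  # -> p = 5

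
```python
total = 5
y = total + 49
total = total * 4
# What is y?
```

Trace (tracking y):
total = 5  # -> total = 5
y = total + 49  # -> y = 54
total = total * 4  # -> total = 20

Answer: 54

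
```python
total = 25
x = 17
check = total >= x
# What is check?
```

Answer: True

Derivation:
Trace (tracking check):
total = 25  # -> total = 25
x = 17  # -> x = 17
check = total >= x  # -> check = True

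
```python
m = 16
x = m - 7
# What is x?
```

Answer: 9

Derivation:
Trace (tracking x):
m = 16  # -> m = 16
x = m - 7  # -> x = 9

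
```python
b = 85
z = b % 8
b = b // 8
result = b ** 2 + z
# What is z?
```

Answer: 5

Derivation:
Trace (tracking z):
b = 85  # -> b = 85
z = b % 8  # -> z = 5
b = b // 8  # -> b = 10
result = b ** 2 + z  # -> result = 105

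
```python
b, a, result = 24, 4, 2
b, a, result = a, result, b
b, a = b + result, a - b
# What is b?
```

Trace (tracking b):
b, a, result = (24, 4, 2)  # -> b = 24, a = 4, result = 2
b, a, result = (a, result, b)  # -> b = 4, a = 2, result = 24
b, a = (b + result, a - b)  # -> b = 28, a = -2

Answer: 28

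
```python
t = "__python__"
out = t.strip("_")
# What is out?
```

Answer: 'python'

Derivation:
Trace (tracking out):
t = '__python__'  # -> t = '__python__'
out = t.strip('_')  # -> out = 'python'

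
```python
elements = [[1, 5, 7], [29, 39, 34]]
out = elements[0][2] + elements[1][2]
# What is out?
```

Trace (tracking out):
elements = [[1, 5, 7], [29, 39, 34]]  # -> elements = [[1, 5, 7], [29, 39, 34]]
out = elements[0][2] + elements[1][2]  # -> out = 41

Answer: 41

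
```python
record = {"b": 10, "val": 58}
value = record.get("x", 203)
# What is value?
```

Answer: 203

Derivation:
Trace (tracking value):
record = {'b': 10, 'val': 58}  # -> record = {'b': 10, 'val': 58}
value = record.get('x', 203)  # -> value = 203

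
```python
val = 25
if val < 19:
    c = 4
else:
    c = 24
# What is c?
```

Answer: 24

Derivation:
Trace (tracking c):
val = 25  # -> val = 25
if val < 19:  # condition is False
else:
    c = 24  # -> c = 24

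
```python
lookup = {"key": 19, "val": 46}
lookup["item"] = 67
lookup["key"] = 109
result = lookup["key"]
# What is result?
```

Trace (tracking result):
lookup = {'key': 19, 'val': 46}  # -> lookup = {'key': 19, 'val': 46}
lookup['item'] = 67  # -> lookup = {'key': 19, 'val': 46, 'item': 67}
lookup['key'] = 109  # -> lookup = {'key': 109, 'val': 46, 'item': 67}
result = lookup['key']  # -> result = 109

Answer: 109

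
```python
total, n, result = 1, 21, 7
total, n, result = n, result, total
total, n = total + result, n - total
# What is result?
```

Answer: 1

Derivation:
Trace (tracking result):
total, n, result = (1, 21, 7)  # -> total = 1, n = 21, result = 7
total, n, result = (n, result, total)  # -> total = 21, n = 7, result = 1
total, n = (total + result, n - total)  # -> total = 22, n = -14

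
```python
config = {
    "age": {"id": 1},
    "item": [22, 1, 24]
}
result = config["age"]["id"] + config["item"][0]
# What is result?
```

Trace (tracking result):
config = {'age': {'id': 1}, 'item': [22, 1, 24]}  # -> config = {'age': {'id': 1}, 'item': [22, 1, 24]}
result = config['age']['id'] + config['item'][0]  # -> result = 23

Answer: 23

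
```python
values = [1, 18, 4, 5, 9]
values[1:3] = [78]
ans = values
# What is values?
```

Answer: [1, 78, 5, 9]

Derivation:
Trace (tracking values):
values = [1, 18, 4, 5, 9]  # -> values = [1, 18, 4, 5, 9]
values[1:3] = [78]  # -> values = [1, 78, 5, 9]
ans = values  # -> ans = [1, 78, 5, 9]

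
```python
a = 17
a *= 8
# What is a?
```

Answer: 136

Derivation:
Trace (tracking a):
a = 17  # -> a = 17
a *= 8  # -> a = 136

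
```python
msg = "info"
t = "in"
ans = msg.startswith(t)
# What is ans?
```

Answer: True

Derivation:
Trace (tracking ans):
msg = 'info'  # -> msg = 'info'
t = 'in'  # -> t = 'in'
ans = msg.startswith(t)  # -> ans = True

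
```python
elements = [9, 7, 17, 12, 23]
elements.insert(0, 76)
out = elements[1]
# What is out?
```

Trace (tracking out):
elements = [9, 7, 17, 12, 23]  # -> elements = [9, 7, 17, 12, 23]
elements.insert(0, 76)  # -> elements = [76, 9, 7, 17, 12, 23]
out = elements[1]  # -> out = 9

Answer: 9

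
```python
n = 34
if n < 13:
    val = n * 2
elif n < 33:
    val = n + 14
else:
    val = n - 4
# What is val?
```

Trace (tracking val):
n = 34  # -> n = 34
if n < 13:  # condition is False
elif n < 33:  # condition is False
else:
    val = n - 4  # -> val = 30

Answer: 30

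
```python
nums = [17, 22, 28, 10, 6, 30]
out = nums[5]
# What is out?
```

Answer: 30

Derivation:
Trace (tracking out):
nums = [17, 22, 28, 10, 6, 30]  # -> nums = [17, 22, 28, 10, 6, 30]
out = nums[5]  # -> out = 30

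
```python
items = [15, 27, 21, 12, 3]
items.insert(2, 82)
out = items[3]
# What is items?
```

Answer: [15, 27, 82, 21, 12, 3]

Derivation:
Trace (tracking items):
items = [15, 27, 21, 12, 3]  # -> items = [15, 27, 21, 12, 3]
items.insert(2, 82)  # -> items = [15, 27, 82, 21, 12, 3]
out = items[3]  # -> out = 21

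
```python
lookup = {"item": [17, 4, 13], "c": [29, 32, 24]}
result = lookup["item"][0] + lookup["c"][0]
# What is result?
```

Trace (tracking result):
lookup = {'item': [17, 4, 13], 'c': [29, 32, 24]}  # -> lookup = {'item': [17, 4, 13], 'c': [29, 32, 24]}
result = lookup['item'][0] + lookup['c'][0]  # -> result = 46

Answer: 46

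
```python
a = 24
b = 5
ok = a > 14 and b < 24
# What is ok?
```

Trace (tracking ok):
a = 24  # -> a = 24
b = 5  # -> b = 5
ok = a > 14 and b < 24  # -> ok = True

Answer: True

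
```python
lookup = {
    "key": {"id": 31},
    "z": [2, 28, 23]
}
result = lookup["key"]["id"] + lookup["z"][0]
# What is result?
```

Trace (tracking result):
lookup = {'key': {'id': 31}, 'z': [2, 28, 23]}  # -> lookup = {'key': {'id': 31}, 'z': [2, 28, 23]}
result = lookup['key']['id'] + lookup['z'][0]  # -> result = 33

Answer: 33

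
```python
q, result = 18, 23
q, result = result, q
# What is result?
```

Answer: 18

Derivation:
Trace (tracking result):
q, result = (18, 23)  # -> q = 18, result = 23
q, result = (result, q)  # -> q = 23, result = 18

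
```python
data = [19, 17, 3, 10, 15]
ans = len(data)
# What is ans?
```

Trace (tracking ans):
data = [19, 17, 3, 10, 15]  # -> data = [19, 17, 3, 10, 15]
ans = len(data)  # -> ans = 5

Answer: 5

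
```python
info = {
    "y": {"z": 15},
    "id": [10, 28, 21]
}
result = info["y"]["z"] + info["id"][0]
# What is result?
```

Answer: 25

Derivation:
Trace (tracking result):
info = {'y': {'z': 15}, 'id': [10, 28, 21]}  # -> info = {'y': {'z': 15}, 'id': [10, 28, 21]}
result = info['y']['z'] + info['id'][0]  # -> result = 25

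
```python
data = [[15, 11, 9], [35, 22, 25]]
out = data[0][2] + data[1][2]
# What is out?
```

Answer: 34

Derivation:
Trace (tracking out):
data = [[15, 11, 9], [35, 22, 25]]  # -> data = [[15, 11, 9], [35, 22, 25]]
out = data[0][2] + data[1][2]  # -> out = 34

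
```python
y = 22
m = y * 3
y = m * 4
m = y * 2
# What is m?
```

Trace (tracking m):
y = 22  # -> y = 22
m = y * 3  # -> m = 66
y = m * 4  # -> y = 264
m = y * 2  # -> m = 528

Answer: 528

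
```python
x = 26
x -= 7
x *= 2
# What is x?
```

Answer: 38

Derivation:
Trace (tracking x):
x = 26  # -> x = 26
x -= 7  # -> x = 19
x *= 2  # -> x = 38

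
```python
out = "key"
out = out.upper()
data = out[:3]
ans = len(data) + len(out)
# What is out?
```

Trace (tracking out):
out = 'key'  # -> out = 'key'
out = out.upper()  # -> out = 'KEY'
data = out[:3]  # -> data = 'KEY'
ans = len(data) + len(out)  # -> ans = 6

Answer: 'KEY'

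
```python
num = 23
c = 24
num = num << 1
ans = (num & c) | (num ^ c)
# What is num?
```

Trace (tracking num):
num = 23  # -> num = 23
c = 24  # -> c = 24
num = num << 1  # -> num = 46
ans = num & c | num ^ c  # -> ans = 62

Answer: 46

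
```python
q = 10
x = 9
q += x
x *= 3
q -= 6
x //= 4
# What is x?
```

Trace (tracking x):
q = 10  # -> q = 10
x = 9  # -> x = 9
q += x  # -> q = 19
x *= 3  # -> x = 27
q -= 6  # -> q = 13
x //= 4  # -> x = 6

Answer: 6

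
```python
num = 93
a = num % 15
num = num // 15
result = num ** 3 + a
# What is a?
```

Trace (tracking a):
num = 93  # -> num = 93
a = num % 15  # -> a = 3
num = num // 15  # -> num = 6
result = num ** 3 + a  # -> result = 219

Answer: 3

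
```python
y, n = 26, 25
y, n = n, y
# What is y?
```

Answer: 25

Derivation:
Trace (tracking y):
y, n = (26, 25)  # -> y = 26, n = 25
y, n = (n, y)  # -> y = 25, n = 26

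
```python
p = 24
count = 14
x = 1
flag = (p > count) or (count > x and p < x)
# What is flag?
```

Answer: True

Derivation:
Trace (tracking flag):
p = 24  # -> p = 24
count = 14  # -> count = 14
x = 1  # -> x = 1
flag = p > count or (count > x and p < x)  # -> flag = True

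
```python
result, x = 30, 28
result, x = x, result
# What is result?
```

Trace (tracking result):
result, x = (30, 28)  # -> result = 30, x = 28
result, x = (x, result)  # -> result = 28, x = 30

Answer: 28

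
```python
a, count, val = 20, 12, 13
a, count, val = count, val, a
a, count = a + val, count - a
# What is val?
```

Answer: 20

Derivation:
Trace (tracking val):
a, count, val = (20, 12, 13)  # -> a = 20, count = 12, val = 13
a, count, val = (count, val, a)  # -> a = 12, count = 13, val = 20
a, count = (a + val, count - a)  # -> a = 32, count = 1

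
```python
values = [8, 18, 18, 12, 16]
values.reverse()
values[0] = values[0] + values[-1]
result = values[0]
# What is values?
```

Answer: [24, 12, 18, 18, 8]

Derivation:
Trace (tracking values):
values = [8, 18, 18, 12, 16]  # -> values = [8, 18, 18, 12, 16]
values.reverse()  # -> values = [16, 12, 18, 18, 8]
values[0] = values[0] + values[-1]  # -> values = [24, 12, 18, 18, 8]
result = values[0]  # -> result = 24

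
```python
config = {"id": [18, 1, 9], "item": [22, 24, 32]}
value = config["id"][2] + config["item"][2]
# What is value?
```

Answer: 41

Derivation:
Trace (tracking value):
config = {'id': [18, 1, 9], 'item': [22, 24, 32]}  # -> config = {'id': [18, 1, 9], 'item': [22, 24, 32]}
value = config['id'][2] + config['item'][2]  # -> value = 41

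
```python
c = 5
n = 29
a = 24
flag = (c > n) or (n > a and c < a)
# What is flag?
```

Answer: True

Derivation:
Trace (tracking flag):
c = 5  # -> c = 5
n = 29  # -> n = 29
a = 24  # -> a = 24
flag = c > n or (n > a and c < a)  # -> flag = True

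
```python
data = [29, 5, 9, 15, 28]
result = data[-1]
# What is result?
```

Answer: 28

Derivation:
Trace (tracking result):
data = [29, 5, 9, 15, 28]  # -> data = [29, 5, 9, 15, 28]
result = data[-1]  # -> result = 28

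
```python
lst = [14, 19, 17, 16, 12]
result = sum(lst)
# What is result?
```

Answer: 78

Derivation:
Trace (tracking result):
lst = [14, 19, 17, 16, 12]  # -> lst = [14, 19, 17, 16, 12]
result = sum(lst)  # -> result = 78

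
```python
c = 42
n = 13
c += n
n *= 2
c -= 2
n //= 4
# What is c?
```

Trace (tracking c):
c = 42  # -> c = 42
n = 13  # -> n = 13
c += n  # -> c = 55
n *= 2  # -> n = 26
c -= 2  # -> c = 53
n //= 4  # -> n = 6

Answer: 53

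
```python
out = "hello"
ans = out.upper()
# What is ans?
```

Trace (tracking ans):
out = 'hello'  # -> out = 'hello'
ans = out.upper()  # -> ans = 'HELLO'

Answer: 'HELLO'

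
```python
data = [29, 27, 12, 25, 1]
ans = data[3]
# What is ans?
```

Trace (tracking ans):
data = [29, 27, 12, 25, 1]  # -> data = [29, 27, 12, 25, 1]
ans = data[3]  # -> ans = 25

Answer: 25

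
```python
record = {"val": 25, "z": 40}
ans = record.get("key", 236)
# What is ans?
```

Answer: 236

Derivation:
Trace (tracking ans):
record = {'val': 25, 'z': 40}  # -> record = {'val': 25, 'z': 40}
ans = record.get('key', 236)  # -> ans = 236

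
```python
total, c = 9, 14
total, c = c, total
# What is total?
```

Answer: 14

Derivation:
Trace (tracking total):
total, c = (9, 14)  # -> total = 9, c = 14
total, c = (c, total)  # -> total = 14, c = 9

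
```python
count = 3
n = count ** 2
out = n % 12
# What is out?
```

Answer: 9

Derivation:
Trace (tracking out):
count = 3  # -> count = 3
n = count ** 2  # -> n = 9
out = n % 12  # -> out = 9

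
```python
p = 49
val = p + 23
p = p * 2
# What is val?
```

Trace (tracking val):
p = 49  # -> p = 49
val = p + 23  # -> val = 72
p = p * 2  # -> p = 98

Answer: 72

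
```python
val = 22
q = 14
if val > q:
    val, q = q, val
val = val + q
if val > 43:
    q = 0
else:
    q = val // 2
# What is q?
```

Answer: 18

Derivation:
Trace (tracking q):
val = 22  # -> val = 22
q = 14  # -> q = 14
if val > q:  # condition is True
    val, q = (q, val)  # -> val = 14, q = 22
val = val + q  # -> val = 36
if val > 43:  # condition is False
else:
    q = val // 2  # -> q = 18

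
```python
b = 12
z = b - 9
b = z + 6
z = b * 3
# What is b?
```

Answer: 9

Derivation:
Trace (tracking b):
b = 12  # -> b = 12
z = b - 9  # -> z = 3
b = z + 6  # -> b = 9
z = b * 3  # -> z = 27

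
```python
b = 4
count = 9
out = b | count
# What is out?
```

Answer: 13

Derivation:
Trace (tracking out):
b = 4  # -> b = 4
count = 9  # -> count = 9
out = b | count  # -> out = 13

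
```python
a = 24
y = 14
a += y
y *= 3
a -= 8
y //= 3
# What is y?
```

Trace (tracking y):
a = 24  # -> a = 24
y = 14  # -> y = 14
a += y  # -> a = 38
y *= 3  # -> y = 42
a -= 8  # -> a = 30
y //= 3  # -> y = 14

Answer: 14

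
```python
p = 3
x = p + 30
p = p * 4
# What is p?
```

Trace (tracking p):
p = 3  # -> p = 3
x = p + 30  # -> x = 33
p = p * 4  # -> p = 12

Answer: 12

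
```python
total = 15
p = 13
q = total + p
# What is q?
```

Trace (tracking q):
total = 15  # -> total = 15
p = 13  # -> p = 13
q = total + p  # -> q = 28

Answer: 28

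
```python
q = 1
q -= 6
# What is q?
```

Trace (tracking q):
q = 1  # -> q = 1
q -= 6  # -> q = -5

Answer: -5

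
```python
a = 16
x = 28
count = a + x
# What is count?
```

Answer: 44

Derivation:
Trace (tracking count):
a = 16  # -> a = 16
x = 28  # -> x = 28
count = a + x  # -> count = 44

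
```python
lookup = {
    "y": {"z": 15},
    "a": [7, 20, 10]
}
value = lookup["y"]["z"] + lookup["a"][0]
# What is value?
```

Trace (tracking value):
lookup = {'y': {'z': 15}, 'a': [7, 20, 10]}  # -> lookup = {'y': {'z': 15}, 'a': [7, 20, 10]}
value = lookup['y']['z'] + lookup['a'][0]  # -> value = 22

Answer: 22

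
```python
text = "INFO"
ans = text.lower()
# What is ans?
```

Trace (tracking ans):
text = 'INFO'  # -> text = 'INFO'
ans = text.lower()  # -> ans = 'info'

Answer: 'info'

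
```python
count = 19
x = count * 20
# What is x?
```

Answer: 380

Derivation:
Trace (tracking x):
count = 19  # -> count = 19
x = count * 20  # -> x = 380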